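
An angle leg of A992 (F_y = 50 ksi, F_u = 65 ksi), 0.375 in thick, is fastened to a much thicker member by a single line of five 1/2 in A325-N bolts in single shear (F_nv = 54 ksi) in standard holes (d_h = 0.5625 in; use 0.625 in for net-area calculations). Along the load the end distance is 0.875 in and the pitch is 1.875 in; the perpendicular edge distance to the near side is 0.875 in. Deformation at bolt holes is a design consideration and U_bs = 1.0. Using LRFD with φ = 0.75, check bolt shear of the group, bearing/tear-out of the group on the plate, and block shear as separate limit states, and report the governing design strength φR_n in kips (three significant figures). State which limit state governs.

39.8 kips (bolt shear governs)

Bolt shear: A_b = π·0.5²/4 = 0.1963 in²; R_n = 54 × 0.1963 × 5 × 1 = 53.01 kips → 0.75 × 53.01 = 39.8 kips.
Bearing: edge l_c = 0.5938, r_n = 17.37 kips; interior l_c = 1.312, r_n = 29.25 kips; R_n = 17.37 + 4·29.25 = 134.4 kips → 101 kips.
Block shear: A_gv = 3.141, A_nv = 2.086, A_nt = 0.2109 in²; R_n = min(0.6F_uA_nv, 0.6F_yA_gv) + U_bs·F_u·A_nt = 95.06 kips → 71.3 kips.
Bolt shear governs: 39.8 kips.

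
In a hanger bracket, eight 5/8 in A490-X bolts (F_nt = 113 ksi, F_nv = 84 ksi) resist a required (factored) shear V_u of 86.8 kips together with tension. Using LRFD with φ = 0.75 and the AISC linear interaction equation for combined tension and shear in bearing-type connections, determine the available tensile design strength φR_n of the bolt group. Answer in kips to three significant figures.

154 kips

A_b = π·0.625²/4 = 0.3068 in²; f_rv = 86.8 / (8 × 0.3068) = 35.37 ksi.
F'_nt = 1.3 F_nt − (F_nt / φF_nv) f_rv = 1.3·113 − (113/(0.75·84))·35.37 = 83.47 ksi, capped at F_nt → F'_nt = 83.47 ksi.
R_n = F'_nt · A_b · n = 83.47 × 0.3068 × 8 = 204.9 kips.
Design strength φR_n = 0.75 × 204.9 = 154 kips.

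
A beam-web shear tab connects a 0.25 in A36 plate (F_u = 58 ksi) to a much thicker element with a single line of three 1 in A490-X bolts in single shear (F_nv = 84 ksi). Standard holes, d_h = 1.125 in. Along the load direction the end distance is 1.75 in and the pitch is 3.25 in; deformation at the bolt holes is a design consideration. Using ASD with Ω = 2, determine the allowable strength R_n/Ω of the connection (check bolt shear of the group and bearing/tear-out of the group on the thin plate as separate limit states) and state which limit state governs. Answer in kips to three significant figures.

Bolt shear: A_b = π·1²/4 = 0.7854 in²; R_n = 84 × 0.7854 × 3 × 1 = 197.9 kips → 197.9 / 2 = 99 kips.
Bearing (1.2 l_c t F_u ≤ 2.4 d t F_u): upper limit = 2.4·1·0.25·58 = 34.8 kips.
  Edge l_c = 1.75 − 1.125/2 = 1.188 → r_n = 20.66 kips; interior l_c = 3.25 − 1.125 = 2.125 → r_n = 34.8 kips.
  R_n,bearing = 1·20.66 + 2·34.8 = 90.26 kips → 90.26 / 2 = 45.1 kips.
Bearing governs: 45.1 kips.

45.1 kips (bearing governs)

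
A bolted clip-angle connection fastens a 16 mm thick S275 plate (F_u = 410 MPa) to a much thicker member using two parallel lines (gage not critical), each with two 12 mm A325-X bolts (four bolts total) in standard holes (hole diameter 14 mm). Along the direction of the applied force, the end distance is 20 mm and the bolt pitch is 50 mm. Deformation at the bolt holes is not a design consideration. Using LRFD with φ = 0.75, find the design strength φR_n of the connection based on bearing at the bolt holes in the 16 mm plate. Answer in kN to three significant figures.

546 kN

Per bolt r_n = 1.5 l_c t F_u ≤ 3.0 d t F_u; upper limit = 3.0 × 12 × 16 × 410 / 1000 = 236.2 kN.
Edge bolt: l_c = 20 − 14/2 = 13 mm → 1.5 × 13 × 16 × 410 / 1000 = 127.9 → r_n = 127.9 kN.
Interior bolts: l_c = 50 − 14 = 36 mm → 1.5 × 36 × 16 × 410 / 1000 = 354.2 → r_n = 236.2 kN.
R_n = 2 × 127.9 + 2 × 236.2 = 728.2 kN.
Design strength φR_n = 0.75 × 728.2 = 546 kN.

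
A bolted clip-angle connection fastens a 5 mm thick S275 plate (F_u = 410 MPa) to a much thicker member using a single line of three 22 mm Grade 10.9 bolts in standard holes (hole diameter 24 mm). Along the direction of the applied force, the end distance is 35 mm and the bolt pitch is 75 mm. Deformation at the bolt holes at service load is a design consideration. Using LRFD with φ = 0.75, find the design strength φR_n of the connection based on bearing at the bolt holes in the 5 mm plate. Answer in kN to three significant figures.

Per bolt r_n = 1.2 l_c t F_u ≤ 2.4 d t F_u; upper limit = 2.4 × 22 × 5 × 410 / 1000 = 108.2 kN.
Edge bolt: l_c = 35 − 24/2 = 23 mm → 1.2 × 23 × 5 × 410 / 1000 = 56.58 → r_n = 56.58 kN.
Interior bolts: l_c = 75 − 24 = 51 mm → 1.2 × 51 × 5 × 410 / 1000 = 125.5 → r_n = 108.2 kN.
R_n = 1 × 56.58 + 2 × 108.2 = 273.1 kN.
Design strength φR_n = 0.75 × 273.1 = 205 kN.

205 kN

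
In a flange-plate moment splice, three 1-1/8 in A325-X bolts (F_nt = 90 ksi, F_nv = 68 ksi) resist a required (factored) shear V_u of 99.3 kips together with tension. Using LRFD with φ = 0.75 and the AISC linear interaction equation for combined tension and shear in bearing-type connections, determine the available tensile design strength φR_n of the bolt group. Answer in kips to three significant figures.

A_b = π·1.125²/4 = 0.994 in²; f_rv = 99.3 / (3 × 0.994) = 33.3 ksi.
F'_nt = 1.3 F_nt − (F_nt / φF_nv) f_rv = 1.3·90 − (90/(0.75·68))·33.3 = 58.24 ksi, capped at F_nt → F'_nt = 58.24 ksi.
R_n = F'_nt · A_b · n = 58.24 × 0.994 × 3 = 173.7 kips.
Design strength φR_n = 0.75 × 173.7 = 130 kips.

130 kips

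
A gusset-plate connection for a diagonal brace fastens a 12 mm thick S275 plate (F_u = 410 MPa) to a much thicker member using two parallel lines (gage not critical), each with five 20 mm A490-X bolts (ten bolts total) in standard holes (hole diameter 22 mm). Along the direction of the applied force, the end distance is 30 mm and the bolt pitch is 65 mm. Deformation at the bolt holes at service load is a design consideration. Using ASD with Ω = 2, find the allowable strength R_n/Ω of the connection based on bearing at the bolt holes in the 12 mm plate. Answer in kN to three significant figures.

Per bolt r_n = 1.2 l_c t F_u ≤ 2.4 d t F_u; upper limit = 2.4 × 20 × 12 × 410 / 1000 = 236.2 kN.
Edge bolt: l_c = 30 − 22/2 = 19 mm → 1.2 × 19 × 12 × 410 / 1000 = 112.2 → r_n = 112.2 kN.
Interior bolts: l_c = 65 − 22 = 43 mm → 1.2 × 43 × 12 × 410 / 1000 = 253.9 → r_n = 236.2 kN.
R_n = 2 × 112.2 + 8 × 236.2 = 2114 kN.
Allowable strength R_n/Ω = 2114 / 2 = 1060 kN.

1060 kN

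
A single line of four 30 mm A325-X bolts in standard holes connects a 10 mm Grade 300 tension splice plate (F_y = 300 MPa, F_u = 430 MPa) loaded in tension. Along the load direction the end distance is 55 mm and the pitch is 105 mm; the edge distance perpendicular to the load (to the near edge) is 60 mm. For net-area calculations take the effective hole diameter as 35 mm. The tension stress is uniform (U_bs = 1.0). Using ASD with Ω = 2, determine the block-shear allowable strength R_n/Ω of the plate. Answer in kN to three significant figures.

411 kN

Shear plane L_v = 55 + 3·105 = 370 mm; A_gv = 370 × 10 = 3700 mm².
A_nv = (370 − 3.5·35) × 10 = 2475 mm².
A_nt = (60 − 0.5·35) × 10 = 425 mm².
0.6 F_u A_nv = 638.6 kN; 0.6 F_y A_gv = 666 kN → shear rupture governs the shear term.
R_n = 638.6 + 1.0 × 430 × 425 / 1000 = 821.3 kN.
Allowable strength R_n/Ω = 821.3 / 2 = 411 kN.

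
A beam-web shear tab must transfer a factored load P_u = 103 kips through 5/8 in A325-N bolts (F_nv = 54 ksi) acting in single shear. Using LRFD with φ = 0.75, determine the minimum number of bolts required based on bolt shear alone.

9 bolts

A_b = π·0.625²/4 = 0.3068 in².
Per-bolt design strength φR_n = 0.75 × 54 × 0.3068 × 1 = 12.43 kips.
n ≥ 103 / 12.43 = 8.29 → use 9 bolts.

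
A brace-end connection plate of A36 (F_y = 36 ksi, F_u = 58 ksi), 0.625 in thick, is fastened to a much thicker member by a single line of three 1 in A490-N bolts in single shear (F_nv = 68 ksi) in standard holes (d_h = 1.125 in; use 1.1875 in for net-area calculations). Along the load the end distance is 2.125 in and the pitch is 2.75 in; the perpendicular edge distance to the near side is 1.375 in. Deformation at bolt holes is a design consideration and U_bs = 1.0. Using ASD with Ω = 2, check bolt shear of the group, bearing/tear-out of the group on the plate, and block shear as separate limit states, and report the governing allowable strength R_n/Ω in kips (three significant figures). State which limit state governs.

64.8 kips (block shear governs)

Bolt shear: A_b = π·1²/4 = 0.7854 in²; R_n = 68 × 0.7854 × 3 × 1 = 160.2 kips → 160.2 / 2 = 80.1 kips.
Bearing: edge l_c = 1.562, r_n = 67.97 kips; interior l_c = 1.625, r_n = 70.69 kips; R_n = 67.97 + 2·70.69 = 209.3 kips → 105 kips.
Block shear: A_gv = 4.766, A_nv = 2.91, A_nt = 0.4883 in²; R_n = min(0.6F_uA_nv, 0.6F_yA_gv) + U_bs·F_u·A_nt = 129.6 kips → 64.8 kips.
Block shear governs: 64.8 kips.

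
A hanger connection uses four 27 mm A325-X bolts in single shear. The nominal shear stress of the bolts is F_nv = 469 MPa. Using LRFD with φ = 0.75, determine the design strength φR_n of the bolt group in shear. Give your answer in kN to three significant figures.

806 kN

A_b = π × 27² / 4 = 572.6 mm².
R_n = F_nv · A_b · n · n_s = 469 × 572.6 × 4 × 1 / 1000 = 1074 kN.
Design strength φR_n = 0.75 × 1074 = 806 kN.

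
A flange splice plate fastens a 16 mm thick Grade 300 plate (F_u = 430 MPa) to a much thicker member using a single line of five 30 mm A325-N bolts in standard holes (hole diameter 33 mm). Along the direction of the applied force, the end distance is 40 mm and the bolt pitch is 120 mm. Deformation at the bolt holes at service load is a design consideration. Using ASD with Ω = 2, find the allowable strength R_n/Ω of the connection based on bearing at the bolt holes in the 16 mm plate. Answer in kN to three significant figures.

Per bolt r_n = 1.2 l_c t F_u ≤ 2.4 d t F_u; upper limit = 2.4 × 30 × 16 × 430 / 1000 = 495.4 kN.
Edge bolt: l_c = 40 − 33/2 = 23.5 mm → 1.2 × 23.5 × 16 × 430 / 1000 = 194 → r_n = 194 kN.
Interior bolts: l_c = 120 − 33 = 87 mm → 1.2 × 87 × 16 × 430 / 1000 = 718.3 → r_n = 495.4 kN.
R_n = 1 × 194 + 4 × 495.4 = 2175 kN.
Allowable strength R_n/Ω = 2175 / 2 = 1090 kN.

1090 kN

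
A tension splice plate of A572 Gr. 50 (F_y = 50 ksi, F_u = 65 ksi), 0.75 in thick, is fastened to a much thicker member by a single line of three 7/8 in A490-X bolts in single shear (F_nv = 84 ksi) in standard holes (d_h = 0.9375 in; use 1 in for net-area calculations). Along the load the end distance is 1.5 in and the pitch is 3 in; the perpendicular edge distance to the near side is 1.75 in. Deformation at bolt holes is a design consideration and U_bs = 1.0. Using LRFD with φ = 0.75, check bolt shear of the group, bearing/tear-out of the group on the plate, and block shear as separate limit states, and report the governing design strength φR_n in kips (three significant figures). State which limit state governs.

114 kips (bolt shear governs)

Bolt shear: A_b = π·0.875²/4 = 0.6013 in²; R_n = 84 × 0.6013 × 3 × 1 = 151.5 kips → 0.75 × 151.5 = 114 kips.
Bearing: edge l_c = 1.031, r_n = 60.33 kips; interior l_c = 2.062, r_n = 102.4 kips; R_n = 60.33 + 2·102.4 = 265.1 kips → 199 kips.
Block shear: A_gv = 5.625, A_nv = 3.75, A_nt = 0.9375 in²; R_n = min(0.6F_uA_nv, 0.6F_yA_gv) + U_bs·F_u·A_nt = 207.2 kips → 155 kips.
Bolt shear governs: 114 kips.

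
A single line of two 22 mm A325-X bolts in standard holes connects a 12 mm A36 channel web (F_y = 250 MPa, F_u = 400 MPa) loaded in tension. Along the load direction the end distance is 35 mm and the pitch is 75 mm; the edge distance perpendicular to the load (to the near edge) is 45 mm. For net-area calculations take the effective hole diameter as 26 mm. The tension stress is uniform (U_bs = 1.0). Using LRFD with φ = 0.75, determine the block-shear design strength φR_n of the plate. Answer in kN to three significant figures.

264 kN

Shear plane L_v = 35 + 1·75 = 110 mm; A_gv = 110 × 12 = 1320 mm².
A_nv = (110 − 1.5·26) × 12 = 852 mm².
A_nt = (45 − 0.5·26) × 12 = 384 mm².
0.6 F_u A_nv = 204.5 kN; 0.6 F_y A_gv = 198 kN → shear yielding governs the shear term.
R_n = 198 + 1.0 × 400 × 384 / 1000 = 351.6 kN.
Design strength φR_n = 0.75 × 351.6 = 264 kN.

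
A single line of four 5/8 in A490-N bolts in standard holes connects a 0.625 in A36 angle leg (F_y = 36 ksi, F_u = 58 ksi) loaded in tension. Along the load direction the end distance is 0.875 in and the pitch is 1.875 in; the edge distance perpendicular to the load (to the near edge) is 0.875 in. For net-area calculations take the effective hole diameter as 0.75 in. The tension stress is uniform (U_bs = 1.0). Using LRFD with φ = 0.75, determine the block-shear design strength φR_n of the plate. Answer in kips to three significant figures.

76.8 kips

Shear plane L_v = 0.875 + 3·1.875 = 6.5 in; A_gv = 6.5 × 0.625 = 4.062 in².
A_nv = (6.5 − 3.5·0.75) × 0.625 = 2.422 in².
A_nt = (0.875 − 0.5·0.75) × 0.625 = 0.3125 in².
0.6 F_u A_nv = 84.28 kips; 0.6 F_y A_gv = 87.75 kips → shear rupture governs the shear term.
R_n = 84.28 + 1.0 × 58 × 0.3125 = 102.4 kips.
Design strength φR_n = 0.75 × 102.4 = 76.8 kips.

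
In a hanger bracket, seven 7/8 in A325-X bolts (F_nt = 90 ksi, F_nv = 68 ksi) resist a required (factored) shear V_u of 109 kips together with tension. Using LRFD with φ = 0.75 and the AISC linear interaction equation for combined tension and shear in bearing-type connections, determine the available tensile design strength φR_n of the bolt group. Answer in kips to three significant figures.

A_b = π·0.875²/4 = 0.6013 in²; f_rv = 109 / (7 × 0.6013) = 25.9 ksi.
F'_nt = 1.3 F_nt − (F_nt / φF_nv) f_rv = 1.3·90 − (90/(0.75·68))·25.9 = 71.3 ksi, capped at F_nt → F'_nt = 71.3 ksi.
R_n = F'_nt · A_b · n = 71.3 × 0.6013 × 7 = 300.1 kips.
Design strength φR_n = 0.75 × 300.1 = 225 kips.

225 kips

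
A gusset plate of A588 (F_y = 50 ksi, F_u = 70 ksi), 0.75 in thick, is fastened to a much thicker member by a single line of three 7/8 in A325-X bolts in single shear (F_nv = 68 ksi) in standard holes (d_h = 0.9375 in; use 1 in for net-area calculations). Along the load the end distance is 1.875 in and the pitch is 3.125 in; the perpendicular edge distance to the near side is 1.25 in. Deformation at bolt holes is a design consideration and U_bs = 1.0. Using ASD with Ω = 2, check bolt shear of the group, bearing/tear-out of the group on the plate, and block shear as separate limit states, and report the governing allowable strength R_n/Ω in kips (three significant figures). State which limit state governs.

Bolt shear: A_b = π·0.875²/4 = 0.6013 in²; R_n = 68 × 0.6013 × 3 × 1 = 122.7 kips → 122.7 / 2 = 61.3 kips.
Bearing: edge l_c = 1.406, r_n = 88.59 kips; interior l_c = 2.188, r_n = 110.3 kips; R_n = 88.59 + 2·110.3 = 309.1 kips → 155 kips.
Block shear: A_gv = 6.094, A_nv = 4.219, A_nt = 0.5625 in²; R_n = min(0.6F_uA_nv, 0.6F_yA_gv) + U_bs·F_u·A_nt = 216.6 kips → 108 kips.
Bolt shear governs: 61.3 kips.

61.3 kips (bolt shear governs)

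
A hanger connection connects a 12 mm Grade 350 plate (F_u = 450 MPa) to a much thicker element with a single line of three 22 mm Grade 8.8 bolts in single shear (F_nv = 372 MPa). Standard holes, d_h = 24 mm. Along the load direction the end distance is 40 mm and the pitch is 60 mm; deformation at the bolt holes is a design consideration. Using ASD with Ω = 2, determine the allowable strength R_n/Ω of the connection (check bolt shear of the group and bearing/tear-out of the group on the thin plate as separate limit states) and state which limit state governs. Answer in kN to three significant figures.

212 kN (bolt shear governs)

Bolt shear: A_b = π·22²/4 = 380.1 mm²; R_n = 372 × 380.1 × 3 × 1 / 1000 = 424.2 kN → 424.2 / 2 = 212 kN.
Bearing (1.2 l_c t F_u ≤ 2.4 d t F_u): upper limit = 2.4·22·12·450 / 1000 = 285.1 kN.
  Edge l_c = 40 − 24/2 = 28 → r_n = 181.4 kN; interior l_c = 60 − 24 = 36 → r_n = 233.3 kN.
  R_n,bearing = 1·181.4 + 2·233.3 = 648 kN → 648 / 2 = 324 kN.
Bolt shear governs: 212 kN.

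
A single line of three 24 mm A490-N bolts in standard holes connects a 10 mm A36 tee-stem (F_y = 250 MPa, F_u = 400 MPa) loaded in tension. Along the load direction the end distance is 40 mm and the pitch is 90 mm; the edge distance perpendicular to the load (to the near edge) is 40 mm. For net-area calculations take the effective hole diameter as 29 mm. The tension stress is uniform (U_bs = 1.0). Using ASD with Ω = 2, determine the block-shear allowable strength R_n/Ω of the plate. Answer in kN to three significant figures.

Shear plane L_v = 40 + 2·90 = 220 mm; A_gv = 220 × 10 = 2200 mm².
A_nv = (220 − 2.5·29) × 10 = 1475 mm².
A_nt = (40 − 0.5·29) × 10 = 255 mm².
0.6 F_u A_nv = 354 kN; 0.6 F_y A_gv = 330 kN → shear yielding governs the shear term.
R_n = 330 + 1.0 × 400 × 255 / 1000 = 432 kN.
Allowable strength R_n/Ω = 432 / 2 = 216 kN.

216 kN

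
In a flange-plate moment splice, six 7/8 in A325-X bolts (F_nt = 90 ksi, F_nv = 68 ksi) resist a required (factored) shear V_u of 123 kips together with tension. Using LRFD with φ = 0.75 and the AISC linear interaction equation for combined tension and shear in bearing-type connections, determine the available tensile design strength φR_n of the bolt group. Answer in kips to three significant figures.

A_b = π·0.875²/4 = 0.6013 in²; f_rv = 123 / (6 × 0.6013) = 34.09 ksi.
F'_nt = 1.3 F_nt − (F_nt / φF_nv) f_rv = 1.3·90 − (90/(0.75·68))·34.09 = 56.84 ksi, capped at F_nt → F'_nt = 56.84 ksi.
R_n = F'_nt · A_b · n = 56.84 × 0.6013 × 6 = 205.1 kips.
Design strength φR_n = 0.75 × 205.1 = 154 kips.

154 kips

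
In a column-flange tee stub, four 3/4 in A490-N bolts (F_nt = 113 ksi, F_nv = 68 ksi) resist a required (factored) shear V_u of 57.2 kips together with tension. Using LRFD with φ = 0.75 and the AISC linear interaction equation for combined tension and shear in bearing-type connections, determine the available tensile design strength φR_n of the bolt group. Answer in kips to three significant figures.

99.6 kips

A_b = π·0.75²/4 = 0.4418 in²; f_rv = 57.2 / (4 × 0.4418) = 32.37 ksi.
F'_nt = 1.3 F_nt − (F_nt / φF_nv) f_rv = 1.3·113 − (113/(0.75·68))·32.37 = 75.18 ksi, capped at F_nt → F'_nt = 75.18 ksi.
R_n = F'_nt · A_b · n = 75.18 × 0.4418 × 4 = 132.9 kips.
Design strength φR_n = 0.75 × 132.9 = 99.6 kips.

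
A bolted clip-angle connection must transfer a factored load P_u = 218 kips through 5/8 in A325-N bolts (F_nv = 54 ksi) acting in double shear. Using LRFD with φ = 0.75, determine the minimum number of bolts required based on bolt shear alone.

9 bolts

A_b = π·0.625²/4 = 0.3068 in².
Per-bolt design strength φR_n = 0.75 × 54 × 0.3068 × 2 = 24.85 kips.
n ≥ 218 / 24.85 = 8.772 → use 9 bolts.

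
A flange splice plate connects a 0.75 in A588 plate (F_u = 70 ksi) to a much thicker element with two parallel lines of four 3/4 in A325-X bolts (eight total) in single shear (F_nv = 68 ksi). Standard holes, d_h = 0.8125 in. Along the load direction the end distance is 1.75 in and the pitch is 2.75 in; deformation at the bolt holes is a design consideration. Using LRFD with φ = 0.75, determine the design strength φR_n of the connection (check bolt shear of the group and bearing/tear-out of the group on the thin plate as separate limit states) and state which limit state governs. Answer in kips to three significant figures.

180 kips (bolt shear governs)

Bolt shear: A_b = π·0.75²/4 = 0.4418 in²; R_n = 68 × 0.4418 × 8 × 1 = 240.3 kips → 0.75 × 240.3 = 180 kips.
Bearing (1.2 l_c t F_u ≤ 2.4 d t F_u): upper limit = 2.4·0.75·0.75·70 = 94.5 kips.
  Edge l_c = 1.75 − 0.8125/2 = 1.344 → r_n = 84.66 kips; interior l_c = 2.75 − 0.8125 = 1.938 → r_n = 94.5 kips.
  R_n,bearing = 2·84.66 + 6·94.5 = 736.3 kips → 0.75 × 736.3 = 552 kips.
Bolt shear governs: 180 kips.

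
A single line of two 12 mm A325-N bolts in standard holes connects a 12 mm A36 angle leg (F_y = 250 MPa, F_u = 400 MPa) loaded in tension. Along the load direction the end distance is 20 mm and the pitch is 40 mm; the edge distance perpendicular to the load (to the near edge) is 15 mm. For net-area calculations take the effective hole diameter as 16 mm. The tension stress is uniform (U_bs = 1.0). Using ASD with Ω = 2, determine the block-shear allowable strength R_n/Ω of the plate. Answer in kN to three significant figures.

68.6 kN

Shear plane L_v = 20 + 1·40 = 60 mm; A_gv = 60 × 12 = 720 mm².
A_nv = (60 − 1.5·16) × 12 = 432 mm².
A_nt = (15 − 0.5·16) × 12 = 84 mm².
0.6 F_u A_nv = 103.7 kN; 0.6 F_y A_gv = 108 kN → shear rupture governs the shear term.
R_n = 103.7 + 1.0 × 400 × 84 / 1000 = 137.3 kN.
Allowable strength R_n/Ω = 137.3 / 2 = 68.6 kN.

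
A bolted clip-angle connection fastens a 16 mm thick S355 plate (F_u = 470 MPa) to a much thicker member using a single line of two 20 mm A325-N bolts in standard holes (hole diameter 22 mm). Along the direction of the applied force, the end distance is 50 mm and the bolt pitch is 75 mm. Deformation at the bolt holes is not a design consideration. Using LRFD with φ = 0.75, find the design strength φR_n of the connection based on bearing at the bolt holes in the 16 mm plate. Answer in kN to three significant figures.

Per bolt r_n = 1.5 l_c t F_u ≤ 3.0 d t F_u; upper limit = 3.0 × 20 × 16 × 470 / 1000 = 451.2 kN.
Edge bolt: l_c = 50 − 22/2 = 39 mm → 1.5 × 39 × 16 × 470 / 1000 = 439.9 → r_n = 439.9 kN.
Interior bolts: l_c = 75 − 22 = 53 mm → 1.5 × 53 × 16 × 470 / 1000 = 597.8 → r_n = 451.2 kN.
R_n = 1 × 439.9 + 1 × 451.2 = 891.1 kN.
Design strength φR_n = 0.75 × 891.1 = 668 kN.

668 kN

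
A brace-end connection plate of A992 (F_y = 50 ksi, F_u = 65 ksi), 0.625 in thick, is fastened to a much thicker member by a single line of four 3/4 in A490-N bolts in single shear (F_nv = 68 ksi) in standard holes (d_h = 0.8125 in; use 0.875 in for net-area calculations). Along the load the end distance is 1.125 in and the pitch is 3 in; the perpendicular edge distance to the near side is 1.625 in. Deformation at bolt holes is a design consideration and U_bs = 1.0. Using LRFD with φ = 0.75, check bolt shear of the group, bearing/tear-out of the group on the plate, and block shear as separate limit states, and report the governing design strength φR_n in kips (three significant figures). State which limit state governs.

90.1 kips (bolt shear governs)

Bolt shear: A_b = π·0.75²/4 = 0.4418 in²; R_n = 68 × 0.4418 × 4 × 1 = 120.2 kips → 0.75 × 120.2 = 90.1 kips.
Bearing: edge l_c = 0.7188, r_n = 35.04 kips; interior l_c = 2.188, r_n = 73.12 kips; R_n = 35.04 + 3·73.12 = 254.4 kips → 191 kips.
Block shear: A_gv = 6.328, A_nv = 4.414, A_nt = 0.7422 in²; R_n = min(0.6F_uA_nv, 0.6F_yA_gv) + U_bs·F_u·A_nt = 220.4 kips → 165 kips.
Bolt shear governs: 90.1 kips.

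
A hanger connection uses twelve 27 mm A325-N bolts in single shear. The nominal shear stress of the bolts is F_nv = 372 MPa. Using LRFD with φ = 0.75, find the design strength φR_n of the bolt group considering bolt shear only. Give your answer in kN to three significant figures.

1920 kN

A_b = π × 27² / 4 = 572.6 mm².
R_n = F_nv · A_b · n · n_s = 372 × 572.6 × 12 × 1 / 1000 = 2556 kN.
Design strength φR_n = 0.75 × 2556 = 1920 kN.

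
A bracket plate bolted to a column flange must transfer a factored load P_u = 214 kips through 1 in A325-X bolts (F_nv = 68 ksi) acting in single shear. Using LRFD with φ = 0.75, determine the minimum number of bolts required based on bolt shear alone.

6 bolts

A_b = π·1²/4 = 0.7854 in².
Per-bolt design strength φR_n = 0.75 × 68 × 0.7854 × 1 = 40.06 kips.
n ≥ 214 / 40.06 = 5.343 → use 6 bolts.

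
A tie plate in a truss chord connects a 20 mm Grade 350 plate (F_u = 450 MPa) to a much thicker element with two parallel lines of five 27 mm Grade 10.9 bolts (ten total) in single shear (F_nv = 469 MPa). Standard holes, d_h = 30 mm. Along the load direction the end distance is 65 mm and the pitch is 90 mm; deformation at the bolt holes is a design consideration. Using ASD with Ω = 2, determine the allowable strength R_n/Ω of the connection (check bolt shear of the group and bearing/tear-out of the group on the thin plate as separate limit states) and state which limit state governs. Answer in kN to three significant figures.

Bolt shear: A_b = π·27²/4 = 572.6 mm²; R_n = 469 × 572.6 × 10 × 1 / 1000 = 2685 kN → 2685 / 2 = 1340 kN.
Bearing (1.2 l_c t F_u ≤ 2.4 d t F_u): upper limit = 2.4·27·20·450 / 1000 = 583.2 kN.
  Edge l_c = 65 − 30/2 = 50 → r_n = 540 kN; interior l_c = 90 − 30 = 60 → r_n = 583.2 kN.
  R_n,bearing = 2·540 + 8·583.2 = 5746 kN → 5746 / 2 = 2870 kN.
Bolt shear governs: 1340 kN.

1340 kN (bolt shear governs)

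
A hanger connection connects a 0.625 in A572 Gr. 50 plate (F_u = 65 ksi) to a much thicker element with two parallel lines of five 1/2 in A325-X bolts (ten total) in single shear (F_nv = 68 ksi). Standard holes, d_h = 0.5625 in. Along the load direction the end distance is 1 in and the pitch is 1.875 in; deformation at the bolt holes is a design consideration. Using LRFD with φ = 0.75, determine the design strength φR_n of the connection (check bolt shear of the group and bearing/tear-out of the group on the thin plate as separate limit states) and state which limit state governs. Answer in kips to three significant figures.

100 kips (bolt shear governs)

Bolt shear: A_b = π·0.5²/4 = 0.1963 in²; R_n = 68 × 0.1963 × 10 × 1 = 133.5 kips → 0.75 × 133.5 = 100 kips.
Bearing (1.2 l_c t F_u ≤ 2.4 d t F_u): upper limit = 2.4·0.5·0.625·65 = 48.75 kips.
  Edge l_c = 1 − 0.5625/2 = 0.7188 → r_n = 35.04 kips; interior l_c = 1.875 − 0.5625 = 1.312 → r_n = 48.75 kips.
  R_n,bearing = 2·35.04 + 8·48.75 = 460.1 kips → 0.75 × 460.1 = 345 kips.
Bolt shear governs: 100 kips.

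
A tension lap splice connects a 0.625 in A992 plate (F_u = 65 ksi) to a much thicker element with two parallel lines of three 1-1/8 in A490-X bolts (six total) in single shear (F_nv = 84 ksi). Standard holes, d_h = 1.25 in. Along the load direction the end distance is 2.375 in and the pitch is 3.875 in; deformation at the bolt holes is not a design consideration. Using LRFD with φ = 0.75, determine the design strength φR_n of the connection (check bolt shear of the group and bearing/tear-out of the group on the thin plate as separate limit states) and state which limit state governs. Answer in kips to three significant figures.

376 kips (bolt shear governs)

Bolt shear: A_b = π·1.125²/4 = 0.994 in²; R_n = 84 × 0.994 × 6 × 1 = 501 kips → 0.75 × 501 = 376 kips.
Bearing (1.5 l_c t F_u ≤ 3.0 d t F_u): upper limit = 3.0·1.125·0.625·65 = 137.1 kips.
  Edge l_c = 2.375 − 1.25/2 = 1.75 → r_n = 106.6 kips; interior l_c = 3.875 − 1.25 = 2.625 → r_n = 137.1 kips.
  R_n,bearing = 2·106.6 + 4·137.1 = 761.7 kips → 0.75 × 761.7 = 571 kips.
Bolt shear governs: 376 kips.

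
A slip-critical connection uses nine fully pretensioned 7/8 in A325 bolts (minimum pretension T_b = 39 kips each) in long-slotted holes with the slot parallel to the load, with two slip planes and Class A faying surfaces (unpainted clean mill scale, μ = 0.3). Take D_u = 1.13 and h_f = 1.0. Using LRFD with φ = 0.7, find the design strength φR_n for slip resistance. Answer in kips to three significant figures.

R_n = μ · D_u · h_f · T_b · n_s · n_b = 0.3 × 1.13 × 1.0 × 39 × 2 × 9 = 238 kips.
Design strength φR_n = 0.7 × 238 = 167 kips.

167 kips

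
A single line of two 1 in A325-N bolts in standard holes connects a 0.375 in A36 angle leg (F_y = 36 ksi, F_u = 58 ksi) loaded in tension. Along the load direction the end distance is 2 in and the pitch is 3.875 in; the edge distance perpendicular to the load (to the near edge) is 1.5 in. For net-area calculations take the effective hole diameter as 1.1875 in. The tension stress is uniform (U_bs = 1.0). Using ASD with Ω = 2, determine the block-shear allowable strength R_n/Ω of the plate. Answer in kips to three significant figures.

33.6 kips

Shear plane L_v = 2 + 1·3.875 = 5.875 in; A_gv = 5.875 × 0.375 = 2.203 in².
A_nv = (5.875 − 1.5·1.1875) × 0.375 = 1.535 in².
A_nt = (1.5 − 0.5·1.1875) × 0.375 = 0.3398 in².
0.6 F_u A_nv = 53.42 kips; 0.6 F_y A_gv = 47.59 kips → shear yielding governs the shear term.
R_n = 47.59 + 1.0 × 58 × 0.3398 = 67.3 kips.
Allowable strength R_n/Ω = 67.3 / 2 = 33.6 kips.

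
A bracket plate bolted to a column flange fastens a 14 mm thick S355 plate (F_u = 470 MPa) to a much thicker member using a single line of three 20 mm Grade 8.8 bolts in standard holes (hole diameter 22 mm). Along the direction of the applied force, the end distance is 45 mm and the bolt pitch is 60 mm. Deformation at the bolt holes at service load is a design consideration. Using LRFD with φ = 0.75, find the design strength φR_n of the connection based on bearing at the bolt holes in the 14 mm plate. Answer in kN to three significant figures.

651 kN

Per bolt r_n = 1.2 l_c t F_u ≤ 2.4 d t F_u; upper limit = 2.4 × 20 × 14 × 470 / 1000 = 315.8 kN.
Edge bolt: l_c = 45 − 22/2 = 34 mm → 1.2 × 34 × 14 × 470 / 1000 = 268.5 → r_n = 268.5 kN.
Interior bolts: l_c = 60 − 22 = 38 mm → 1.2 × 38 × 14 × 470 / 1000 = 300 → r_n = 300 kN.
R_n = 1 × 268.5 + 2 × 300 = 868.6 kN.
Design strength φR_n = 0.75 × 868.6 = 651 kN.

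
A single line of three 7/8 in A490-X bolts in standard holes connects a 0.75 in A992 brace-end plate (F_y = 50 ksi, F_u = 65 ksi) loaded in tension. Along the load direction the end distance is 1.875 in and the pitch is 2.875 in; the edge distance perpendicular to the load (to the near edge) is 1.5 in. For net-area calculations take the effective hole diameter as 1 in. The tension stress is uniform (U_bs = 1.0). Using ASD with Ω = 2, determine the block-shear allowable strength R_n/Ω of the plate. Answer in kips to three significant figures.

Shear plane L_v = 1.875 + 2·2.875 = 7.625 in; A_gv = 7.625 × 0.75 = 5.719 in².
A_nv = (7.625 − 2.5·1) × 0.75 = 3.844 in².
A_nt = (1.5 − 0.5·1) × 0.75 = 0.75 in².
0.6 F_u A_nv = 149.9 kips; 0.6 F_y A_gv = 171.6 kips → shear rupture governs the shear term.
R_n = 149.9 + 1.0 × 65 × 0.75 = 198.7 kips.
Allowable strength R_n/Ω = 198.7 / 2 = 99.3 kips.

99.3 kips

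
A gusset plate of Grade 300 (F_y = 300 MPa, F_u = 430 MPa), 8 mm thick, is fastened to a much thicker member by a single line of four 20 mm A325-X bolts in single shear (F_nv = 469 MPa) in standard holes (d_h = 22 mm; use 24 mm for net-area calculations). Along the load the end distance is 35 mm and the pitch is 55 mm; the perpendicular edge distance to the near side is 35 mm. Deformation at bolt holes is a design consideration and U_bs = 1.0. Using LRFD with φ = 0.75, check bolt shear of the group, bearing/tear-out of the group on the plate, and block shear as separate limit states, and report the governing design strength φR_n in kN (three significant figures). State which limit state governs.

239 kN (block shear governs)

Bolt shear: A_b = π·20²/4 = 314.2 mm²; R_n = 469 × 314.2 × 4 × 1 / 1000 = 589.4 kN → 0.75 × 589.4 = 442 kN.
Bearing: edge l_c = 24, r_n = 99.07 kN; interior l_c = 33, r_n = 136.2 kN; R_n = 99.07 + 3·136.2 = 507.7 kN → 381 kN.
Block shear: A_gv = 1600, A_nv = 928, A_nt = 184 mm²; R_n = min(0.6F_uA_nv, 0.6F_yA_gv) + U_bs·F_u·A_nt = 318.5 kN → 239 kN.
Block shear governs: 239 kN.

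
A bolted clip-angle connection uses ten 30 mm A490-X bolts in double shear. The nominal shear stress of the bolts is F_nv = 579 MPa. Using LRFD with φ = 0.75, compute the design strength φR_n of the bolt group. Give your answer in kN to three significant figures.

A_b = π × 30² / 4 = 706.9 mm².
R_n = F_nv · A_b · n · n_s = 579 × 706.9 × 10 × 2 / 1000 = 8185 kN.
Design strength φR_n = 0.75 × 8185 = 6140 kN.

6140 kN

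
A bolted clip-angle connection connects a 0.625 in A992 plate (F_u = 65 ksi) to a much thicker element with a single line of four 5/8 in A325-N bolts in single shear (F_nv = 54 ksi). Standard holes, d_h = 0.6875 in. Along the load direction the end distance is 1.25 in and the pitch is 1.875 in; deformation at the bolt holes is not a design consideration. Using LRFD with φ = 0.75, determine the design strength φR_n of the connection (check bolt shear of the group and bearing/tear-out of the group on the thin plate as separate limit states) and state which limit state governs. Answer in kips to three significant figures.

Bolt shear: A_b = π·0.625²/4 = 0.3068 in²; R_n = 54 × 0.3068 × 4 × 1 = 66.27 kips → 0.75 × 66.27 = 49.7 kips.
Bearing (1.5 l_c t F_u ≤ 3.0 d t F_u): upper limit = 3.0·0.625·0.625·65 = 76.17 kips.
  Edge l_c = 1.25 − 0.6875/2 = 0.9062 → r_n = 55.22 kips; interior l_c = 1.875 − 0.6875 = 1.188 → r_n = 72.36 kips.
  R_n,bearing = 1·55.22 + 3·72.36 = 272.3 kips → 0.75 × 272.3 = 204 kips.
Bolt shear governs: 49.7 kips.

49.7 kips (bolt shear governs)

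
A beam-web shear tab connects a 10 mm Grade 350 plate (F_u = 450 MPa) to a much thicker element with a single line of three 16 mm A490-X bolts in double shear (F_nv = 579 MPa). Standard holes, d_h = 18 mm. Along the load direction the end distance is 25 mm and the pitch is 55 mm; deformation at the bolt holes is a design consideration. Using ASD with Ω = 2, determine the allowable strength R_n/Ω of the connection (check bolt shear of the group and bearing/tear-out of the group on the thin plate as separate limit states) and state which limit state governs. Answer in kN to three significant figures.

Bolt shear: A_b = π·16²/4 = 201.1 mm²; R_n = 579 × 201.1 × 3 × 2 / 1000 = 698.5 kN → 698.5 / 2 = 349 kN.
Bearing (1.2 l_c t F_u ≤ 2.4 d t F_u): upper limit = 2.4·16·10·450 / 1000 = 172.8 kN.
  Edge l_c = 25 − 18/2 = 16 → r_n = 86.4 kN; interior l_c = 55 − 18 = 37 → r_n = 172.8 kN.
  R_n,bearing = 1·86.4 + 2·172.8 = 432 kN → 432 / 2 = 216 kN.
Bearing governs: 216 kN.

216 kN (bearing governs)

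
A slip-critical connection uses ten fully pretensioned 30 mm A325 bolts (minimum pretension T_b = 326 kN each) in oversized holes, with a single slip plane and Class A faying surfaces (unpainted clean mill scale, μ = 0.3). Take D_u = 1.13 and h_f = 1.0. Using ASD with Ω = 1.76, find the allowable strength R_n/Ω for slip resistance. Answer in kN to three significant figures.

R_n = μ · D_u · h_f · T_b · n_s · n_b = 0.3 × 1.13 × 1.0 × 326 × 1 × 10 = 1105 kN.
Allowable strength R_n/Ω = 1105 / 1.76 = 628 kN.

628 kN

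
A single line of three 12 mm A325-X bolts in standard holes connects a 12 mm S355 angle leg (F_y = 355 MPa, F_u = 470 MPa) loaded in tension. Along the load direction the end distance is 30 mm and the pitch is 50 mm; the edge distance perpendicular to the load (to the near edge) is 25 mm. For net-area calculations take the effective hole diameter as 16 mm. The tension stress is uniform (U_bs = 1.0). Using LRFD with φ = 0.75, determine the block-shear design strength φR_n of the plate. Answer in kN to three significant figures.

300 kN

Shear plane L_v = 30 + 2·50 = 130 mm; A_gv = 130 × 12 = 1560 mm².
A_nv = (130 − 2.5·16) × 12 = 1080 mm².
A_nt = (25 − 0.5·16) × 12 = 204 mm².
0.6 F_u A_nv = 304.6 kN; 0.6 F_y A_gv = 332.3 kN → shear rupture governs the shear term.
R_n = 304.6 + 1.0 × 470 × 204 / 1000 = 400.4 kN.
Design strength φR_n = 0.75 × 400.4 = 300 kN.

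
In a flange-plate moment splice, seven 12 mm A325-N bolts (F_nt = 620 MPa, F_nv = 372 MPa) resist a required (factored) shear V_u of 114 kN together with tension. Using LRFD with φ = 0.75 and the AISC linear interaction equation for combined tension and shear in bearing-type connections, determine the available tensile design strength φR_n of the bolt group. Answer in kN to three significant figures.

A_b = π·12²/4 = 113.1 mm²; f_rv = 114 × 1000 / (7 × 113.1) = 144 MPa.
F'_nt = 1.3 F_nt − (F_nt / φF_nv) f_rv = 1.3·620 − (620/(0.75·372))·144 = 486 MPa, capped at F_nt → F'_nt = 486 MPa.
R_n = F'_nt · A_b · n = 486 × 113.1 × 7 / 1000 = 384.8 kN.
Design strength φR_n = 0.75 × 384.8 = 289 kN.

289 kN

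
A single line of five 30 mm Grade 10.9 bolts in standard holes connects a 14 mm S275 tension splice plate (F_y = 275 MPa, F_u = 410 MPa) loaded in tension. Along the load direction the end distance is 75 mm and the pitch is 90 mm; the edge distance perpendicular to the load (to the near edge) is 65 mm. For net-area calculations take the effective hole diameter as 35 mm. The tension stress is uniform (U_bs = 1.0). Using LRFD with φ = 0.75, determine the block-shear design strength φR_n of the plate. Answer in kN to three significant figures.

921 kN

Shear plane L_v = 75 + 4·90 = 435 mm; A_gv = 435 × 14 = 6090 mm².
A_nv = (435 − 4.5·35) × 14 = 3885 mm².
A_nt = (65 − 0.5·35) × 14 = 665 mm².
0.6 F_u A_nv = 955.7 kN; 0.6 F_y A_gv = 1005 kN → shear rupture governs the shear term.
R_n = 955.7 + 1.0 × 410 × 665 / 1000 = 1228 kN.
Design strength φR_n = 0.75 × 1228 = 921 kN.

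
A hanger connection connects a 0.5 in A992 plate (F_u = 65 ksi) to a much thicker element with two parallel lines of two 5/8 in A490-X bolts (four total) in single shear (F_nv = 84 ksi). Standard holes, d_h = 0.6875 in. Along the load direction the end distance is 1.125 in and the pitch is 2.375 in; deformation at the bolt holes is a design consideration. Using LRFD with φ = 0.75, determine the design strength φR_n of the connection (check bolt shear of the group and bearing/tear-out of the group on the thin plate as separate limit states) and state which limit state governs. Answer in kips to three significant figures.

Bolt shear: A_b = π·0.625²/4 = 0.3068 in²; R_n = 84 × 0.3068 × 4 × 1 = 103.1 kips → 0.75 × 103.1 = 77.3 kips.
Bearing (1.2 l_c t F_u ≤ 2.4 d t F_u): upper limit = 2.4·0.625·0.5·65 = 48.75 kips.
  Edge l_c = 1.125 − 0.6875/2 = 0.7812 → r_n = 30.47 kips; interior l_c = 2.375 − 0.6875 = 1.688 → r_n = 48.75 kips.
  R_n,bearing = 2·30.47 + 2·48.75 = 158.4 kips → 0.75 × 158.4 = 119 kips.
Bolt shear governs: 77.3 kips.

77.3 kips (bolt shear governs)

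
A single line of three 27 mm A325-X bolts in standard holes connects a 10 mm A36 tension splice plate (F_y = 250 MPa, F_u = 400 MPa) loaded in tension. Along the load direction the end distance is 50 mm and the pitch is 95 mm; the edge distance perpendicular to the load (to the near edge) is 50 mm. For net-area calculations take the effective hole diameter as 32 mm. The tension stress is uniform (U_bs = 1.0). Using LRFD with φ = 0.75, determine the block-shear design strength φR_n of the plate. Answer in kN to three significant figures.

372 kN

Shear plane L_v = 50 + 2·95 = 240 mm; A_gv = 240 × 10 = 2400 mm².
A_nv = (240 − 2.5·32) × 10 = 1600 mm².
A_nt = (50 − 0.5·32) × 10 = 340 mm².
0.6 F_u A_nv = 384 kN; 0.6 F_y A_gv = 360 kN → shear yielding governs the shear term.
R_n = 360 + 1.0 × 400 × 340 / 1000 = 496 kN.
Design strength φR_n = 0.75 × 496 = 372 kN.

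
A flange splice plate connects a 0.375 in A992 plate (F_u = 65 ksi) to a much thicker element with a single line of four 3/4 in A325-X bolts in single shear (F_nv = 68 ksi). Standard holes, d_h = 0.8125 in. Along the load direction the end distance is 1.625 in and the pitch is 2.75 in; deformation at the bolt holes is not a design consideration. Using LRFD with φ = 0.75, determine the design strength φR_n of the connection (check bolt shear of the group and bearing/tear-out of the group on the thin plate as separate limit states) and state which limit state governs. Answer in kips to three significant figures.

90.1 kips (bolt shear governs)

Bolt shear: A_b = π·0.75²/4 = 0.4418 in²; R_n = 68 × 0.4418 × 4 × 1 = 120.2 kips → 0.75 × 120.2 = 90.1 kips.
Bearing (1.5 l_c t F_u ≤ 3.0 d t F_u): upper limit = 3.0·0.75·0.375·65 = 54.84 kips.
  Edge l_c = 1.625 − 0.8125/2 = 1.219 → r_n = 44.56 kips; interior l_c = 2.75 − 0.8125 = 1.938 → r_n = 54.84 kips.
  R_n,bearing = 1·44.56 + 3·54.84 = 209.1 kips → 0.75 × 209.1 = 157 kips.
Bolt shear governs: 90.1 kips.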